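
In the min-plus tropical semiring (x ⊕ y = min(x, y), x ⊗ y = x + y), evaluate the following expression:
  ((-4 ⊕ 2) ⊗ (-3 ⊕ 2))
((-4 ⊕ 2) ⊗ (-3 ⊕ 2)) = -7

Expand innermost to outermost. Recall ⊕ takes the minimum of its arguments and ⊗ takes their sum. Working out the expression ((-4 ⊕ 2) ⊗ (-3 ⊕ 2)) gives -7.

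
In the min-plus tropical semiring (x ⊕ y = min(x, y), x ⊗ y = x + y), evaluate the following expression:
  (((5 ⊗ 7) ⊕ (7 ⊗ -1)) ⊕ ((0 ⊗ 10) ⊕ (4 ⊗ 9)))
(((5 ⊗ 7) ⊕ (7 ⊗ -1)) ⊕ ((0 ⊗ 10) ⊕ (4 ⊗ 9))) = 6

Expand innermost to outermost. Recall ⊕ takes the minimum of its arguments and ⊗ takes their sum. Working out the expression (((5 ⊗ 7) ⊕ (7 ⊗ -1)) ⊕ ((0 ⊗ 10) ⊕ (4 ⊗ 9))) gives 6.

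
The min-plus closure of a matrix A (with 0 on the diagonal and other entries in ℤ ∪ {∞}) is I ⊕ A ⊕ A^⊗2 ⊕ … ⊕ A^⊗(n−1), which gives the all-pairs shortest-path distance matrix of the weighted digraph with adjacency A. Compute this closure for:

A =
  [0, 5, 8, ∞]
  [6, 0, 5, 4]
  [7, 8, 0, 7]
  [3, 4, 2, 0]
Closure =
  [0, 5, 8, 9]
  [6, 0, 5, 4]
  [7, 8, 0, 7]
  [3, 4, 2, 0]

This is the Floyd-Warshall all-pairs shortest-path computation. For each intermediate vertex k = 0, 1, …, 3, update dist[i][j] ← min(dist[i][j], dist[i][k] + dist[k][j]). The final matrix gives, for each (i, j), the minimum total weight of any directed path from i to j (possibly empty when i = j).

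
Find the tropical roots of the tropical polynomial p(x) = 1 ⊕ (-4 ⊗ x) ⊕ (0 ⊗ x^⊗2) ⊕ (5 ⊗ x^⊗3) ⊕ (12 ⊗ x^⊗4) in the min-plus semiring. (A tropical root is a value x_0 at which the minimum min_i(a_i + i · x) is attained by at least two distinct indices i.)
Roots: {-7, -5, -4, 5}

Each tropical root is a break point of the lower envelope of the lines y = a_i + i · x (there are 5 lines, with slopes 0, 1, ..., 4). Only the lines that attain the minimum somewhere contribute to roots; other lines are dominated. Here the surviving (envelope) indices are i = 4, i = 3, i = 2, i = 1, i = 0.
Intersections between consecutive envelope lines give the roots: for adjacent envelope indices i < j the intersection is x = (a_i − a_j) / (j − i). Reading off the sorted break points: {-7, -5, -4, 5}.
Verification: at each break x_0, at least two indices attain the minimum of min_i(a_i + i · x_0).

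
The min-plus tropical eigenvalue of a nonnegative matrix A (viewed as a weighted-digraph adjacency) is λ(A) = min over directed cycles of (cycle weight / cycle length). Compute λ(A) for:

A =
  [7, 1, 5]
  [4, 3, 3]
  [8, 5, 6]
λ(A) = 5/2

Enumerate directed cycles and compute their means (weight / length). Sample:
  cycle 0 → 0: weight = 7, length = 1, mean = 7/1 ≈ 7.000
  cycle 1 → 1: weight = 3, length = 1, mean = 3/1 ≈ 3.000
  cycle 2 → 2: weight = 6, length = 1, mean = 6/1 ≈ 6.000
  cycle 0 → 1 → 0: weight = 5, length = 2, mean = 5/2 ≈ 2.500
  cycle 0 → 2 → 0: weight = 13, length = 2, mean = 13/2 ≈ 6.500
  cycle 1 → 0 → 1: weight = 5, length = 2, mean = 5/2 ≈ 2.500
Minimum mean = 2.500, attained e.g. along the cycle 0 → 1 → 0 with weight 5 and length 2. So λ(A) = 5/2 = 5/2.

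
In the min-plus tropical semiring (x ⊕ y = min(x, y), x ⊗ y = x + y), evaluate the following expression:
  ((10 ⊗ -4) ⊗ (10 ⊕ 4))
((10 ⊗ -4) ⊗ (10 ⊕ 4)) = 10

Expand innermost to outermost. Recall ⊕ takes the minimum of its arguments and ⊗ takes their sum. Working out the expression ((10 ⊗ -4) ⊗ (10 ⊕ 4)) gives 10.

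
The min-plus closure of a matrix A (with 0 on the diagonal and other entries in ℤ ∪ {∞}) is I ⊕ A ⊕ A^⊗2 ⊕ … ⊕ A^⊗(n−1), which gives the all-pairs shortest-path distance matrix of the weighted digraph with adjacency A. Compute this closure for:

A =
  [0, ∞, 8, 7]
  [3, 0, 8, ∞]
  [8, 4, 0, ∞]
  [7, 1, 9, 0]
Closure =
  [0, 8, 8, 7]
  [3, 0, 8, 10]
  [7, 4, 0, 14]
  [4, 1, 9, 0]

This is the Floyd-Warshall all-pairs shortest-path computation. For each intermediate vertex k = 0, 1, …, 3, update dist[i][j] ← min(dist[i][j], dist[i][k] + dist[k][j]). The final matrix gives, for each (i, j), the minimum total weight of any directed path from i to j (possibly empty when i = j).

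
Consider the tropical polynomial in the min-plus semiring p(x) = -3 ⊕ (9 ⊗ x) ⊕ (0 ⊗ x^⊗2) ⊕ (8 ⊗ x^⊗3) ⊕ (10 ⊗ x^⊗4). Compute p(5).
p(5) = -3

A tropical monomial a ⊗ x^⊗i evaluates to a + i · x. Evaluating each term at x = 5:
  Term 0 contributes -3 + 0 · 5 = -3
  Term 1 contributes 9 + 1 · 5 = 14
  Term 2 contributes 0 + 2 · 5 = 10
  Term 3 contributes 8 + 3 · 5 = 23
  Term 4 contributes 10 + 4 · 5 = 30
p(5) = ⊕ of these = min[-3, 14, 10, 23, 30] = -3.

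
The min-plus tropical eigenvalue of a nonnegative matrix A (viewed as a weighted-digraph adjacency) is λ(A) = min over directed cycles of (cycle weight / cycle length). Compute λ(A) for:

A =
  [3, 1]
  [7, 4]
λ(A) = 3

Enumerate directed cycles and compute their means (weight / length). Sample:
  cycle 0 → 0: weight = 3, length = 1, mean = 3/1 ≈ 3.000
  cycle 1 → 1: weight = 4, length = 1, mean = 4/1 ≈ 4.000
  cycle 0 → 1 → 0: weight = 8, length = 2, mean = 8/2 ≈ 4.000
  cycle 1 → 0 → 1: weight = 8, length = 2, mean = 8/2 ≈ 4.000
Minimum mean = 3.000, attained e.g. along the cycle 0 → 0 with weight 3 and length 1. So λ(A) = 3/1 = 3.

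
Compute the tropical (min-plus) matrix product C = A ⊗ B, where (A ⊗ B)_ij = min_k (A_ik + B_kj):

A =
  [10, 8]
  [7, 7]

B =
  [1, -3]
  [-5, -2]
A ⊗ B =
  [3, 6]
  [2, 4]

Apply the min-plus product entry-by-entry:
  C[0][0] = min over k of (A[0][0] + B[0][0] = 10 + 1 = 11, A[0][1] + B[1][0] = 8 + -5 = 3) = 3 (attained at k = 1)
  C[0][1] = min over k of (A[0][0] + B[0][1] = 10 + -3 = 7, A[0][1] + B[1][1] = 8 + -2 = 6) = 6 (attained at k = 1)
  C[1][0] = min over k of (A[1][0] + B[0][0] = 7 + 1 = 8, A[1][1] + B[1][0] = 7 + -5 = 2) = 2 (attained at k = 1)
  C[1][1] = min over k of (A[1][0] + B[0][1] = 7 + -3 = 4, A[1][1] + B[1][1] = 7 + -2 = 5) = 4 (attained at k = 0)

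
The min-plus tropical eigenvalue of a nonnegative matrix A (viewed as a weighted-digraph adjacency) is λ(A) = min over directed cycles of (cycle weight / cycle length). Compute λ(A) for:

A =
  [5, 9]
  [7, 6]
λ(A) = 5

Enumerate directed cycles and compute their means (weight / length). Sample:
  cycle 0 → 0: weight = 5, length = 1, mean = 5/1 ≈ 5.000
  cycle 1 → 1: weight = 6, length = 1, mean = 6/1 ≈ 6.000
  cycle 0 → 1 → 0: weight = 16, length = 2, mean = 16/2 ≈ 8.000
  cycle 1 → 0 → 1: weight = 16, length = 2, mean = 16/2 ≈ 8.000
Minimum mean = 5.000, attained e.g. along the cycle 0 → 0 with weight 5 and length 1. So λ(A) = 5/1 = 5.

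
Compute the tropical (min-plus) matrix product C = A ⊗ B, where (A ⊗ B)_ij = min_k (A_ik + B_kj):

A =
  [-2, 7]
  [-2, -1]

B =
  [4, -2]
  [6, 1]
A ⊗ B =
  [2, -4]
  [2, -4]

Apply the min-plus product entry-by-entry:
  C[0][0] = min over k of (A[0][0] + B[0][0] = -2 + 4 = 2, A[0][1] + B[1][0] = 7 + 6 = 13) = 2 (attained at k = 0)
  C[0][1] = min over k of (A[0][0] + B[0][1] = -2 + -2 = -4, A[0][1] + B[1][1] = 7 + 1 = 8) = -4 (attained at k = 0)
  C[1][0] = min over k of (A[1][0] + B[0][0] = -2 + 4 = 2, A[1][1] + B[1][0] = -1 + 6 = 5) = 2 (attained at k = 0)
  C[1][1] = min over k of (A[1][0] + B[0][1] = -2 + -2 = -4, A[1][1] + B[1][1] = -1 + 1 = 0) = -4 (attained at k = 0)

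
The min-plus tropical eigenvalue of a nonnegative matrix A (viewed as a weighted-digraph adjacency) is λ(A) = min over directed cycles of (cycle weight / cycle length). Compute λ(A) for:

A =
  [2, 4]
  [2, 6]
λ(A) = 2

Enumerate directed cycles and compute their means (weight / length). Sample:
  cycle 0 → 0: weight = 2, length = 1, mean = 2/1 ≈ 2.000
  cycle 1 → 1: weight = 6, length = 1, mean = 6/1 ≈ 6.000
  cycle 0 → 1 → 0: weight = 6, length = 2, mean = 6/2 ≈ 3.000
  cycle 1 → 0 → 1: weight = 6, length = 2, mean = 6/2 ≈ 3.000
Minimum mean = 2.000, attained e.g. along the cycle 0 → 0 with weight 2 and length 1. So λ(A) = 2/1 = 2.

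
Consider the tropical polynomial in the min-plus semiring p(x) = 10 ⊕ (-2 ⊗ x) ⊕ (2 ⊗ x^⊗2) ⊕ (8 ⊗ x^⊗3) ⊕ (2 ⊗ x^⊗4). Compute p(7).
p(7) = 5

A tropical monomial a ⊗ x^⊗i evaluates to a + i · x. Evaluating each term at x = 7:
  Term 0 contributes 10 + 0 · 7 = 10
  Term 1 contributes -2 + 1 · 7 = 5
  Term 2 contributes 2 + 2 · 7 = 16
  Term 3 contributes 8 + 3 · 7 = 29
  Term 4 contributes 2 + 4 · 7 = 30
p(7) = ⊕ of these = min[10, 5, 16, 29, 30] = 5.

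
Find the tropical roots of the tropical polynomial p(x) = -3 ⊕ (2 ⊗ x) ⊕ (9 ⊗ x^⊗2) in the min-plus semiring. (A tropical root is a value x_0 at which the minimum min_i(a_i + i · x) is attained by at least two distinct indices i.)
Roots: {-7, -5}

Each tropical root is a break point of the lower envelope of the lines y = a_i + i · x (there are 3 lines, with slopes 0, 1, ..., 2). Only the lines that attain the minimum somewhere contribute to roots; other lines are dominated. Here the surviving (envelope) indices are i = 2, i = 1, i = 0.
Intersections between consecutive envelope lines give the roots: for adjacent envelope indices i < j the intersection is x = (a_i − a_j) / (j − i). Reading off the sorted break points: {-7, -5}.
Verification: at each break x_0, at least two indices attain the minimum of min_i(a_i + i · x_0).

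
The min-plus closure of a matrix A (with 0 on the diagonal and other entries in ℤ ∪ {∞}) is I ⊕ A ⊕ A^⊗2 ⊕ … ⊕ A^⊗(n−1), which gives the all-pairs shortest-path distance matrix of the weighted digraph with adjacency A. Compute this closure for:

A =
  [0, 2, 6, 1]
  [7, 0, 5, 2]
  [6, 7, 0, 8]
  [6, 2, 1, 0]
Closure =
  [0, 2, 2, 1]
  [7, 0, 3, 2]
  [6, 7, 0, 7]
  [6, 2, 1, 0]

This is the Floyd-Warshall all-pairs shortest-path computation. For each intermediate vertex k = 0, 1, …, 3, update dist[i][j] ← min(dist[i][j], dist[i][k] + dist[k][j]). The final matrix gives, for each (i, j), the minimum total weight of any directed path from i to j (possibly empty when i = j).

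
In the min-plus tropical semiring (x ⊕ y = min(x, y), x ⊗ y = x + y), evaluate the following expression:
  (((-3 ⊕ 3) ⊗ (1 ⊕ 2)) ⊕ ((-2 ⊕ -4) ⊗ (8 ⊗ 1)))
(((-3 ⊕ 3) ⊗ (1 ⊕ 2)) ⊕ ((-2 ⊕ -4) ⊗ (8 ⊗ 1))) = -2

Expand innermost to outermost. Recall ⊕ takes the minimum of its arguments and ⊗ takes their sum. Working out the expression (((-3 ⊕ 3) ⊗ (1 ⊕ 2)) ⊕ ((-2 ⊕ -4) ⊗ (8 ⊗ 1))) gives -2.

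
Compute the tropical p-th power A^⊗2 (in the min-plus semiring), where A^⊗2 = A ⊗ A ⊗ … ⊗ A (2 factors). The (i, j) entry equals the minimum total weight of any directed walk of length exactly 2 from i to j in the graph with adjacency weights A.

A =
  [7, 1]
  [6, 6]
A^⊗2 =
  [7, 7]
  [12, 7]

Each entry (A^⊗2)_ij equals the minimum over all length-2 walks i = v_0 → v_1 → … → v_2 = j of Σ_t A[v_t][v_{t+1}]. For example, for (i, j) = (0, 1) we minimise over 2 possible intermediate vertex sequences; the minimum is 7, attained along the walk 0 → 1 → 1.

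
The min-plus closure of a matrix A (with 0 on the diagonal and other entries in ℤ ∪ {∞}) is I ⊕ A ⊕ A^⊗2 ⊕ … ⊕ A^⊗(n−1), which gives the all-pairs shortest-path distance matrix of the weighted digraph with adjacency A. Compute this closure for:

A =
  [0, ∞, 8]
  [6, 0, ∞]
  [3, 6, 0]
Closure =
  [0, 14, 8]
  [6, 0, 14]
  [3, 6, 0]

This is the Floyd-Warshall all-pairs shortest-path computation. For each intermediate vertex k = 0, 1, …, 2, update dist[i][j] ← min(dist[i][j], dist[i][k] + dist[k][j]). The final matrix gives, for each (i, j), the minimum total weight of any directed path from i to j (possibly empty when i = j).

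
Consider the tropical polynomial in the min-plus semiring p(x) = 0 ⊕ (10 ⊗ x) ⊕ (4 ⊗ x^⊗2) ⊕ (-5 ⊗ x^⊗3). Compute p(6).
p(6) = 0

A tropical monomial a ⊗ x^⊗i evaluates to a + i · x. Evaluating each term at x = 6:
  Term 0 contributes 0 + 0 · 6 = 0
  Term 1 contributes 10 + 1 · 6 = 16
  Term 2 contributes 4 + 2 · 6 = 16
  Term 3 contributes -5 + 3 · 6 = 13
p(6) = ⊕ of these = min[0, 16, 16, 13] = 0.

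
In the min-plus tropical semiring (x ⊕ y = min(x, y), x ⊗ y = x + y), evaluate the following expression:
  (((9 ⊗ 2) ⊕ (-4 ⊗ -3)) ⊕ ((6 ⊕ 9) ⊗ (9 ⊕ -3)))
(((9 ⊗ 2) ⊕ (-4 ⊗ -3)) ⊕ ((6 ⊕ 9) ⊗ (9 ⊕ -3))) = -7

Expand innermost to outermost. Recall ⊕ takes the minimum of its arguments and ⊗ takes their sum. Working out the expression (((9 ⊗ 2) ⊕ (-4 ⊗ -3)) ⊕ ((6 ⊕ 9) ⊗ (9 ⊕ -3))) gives -7.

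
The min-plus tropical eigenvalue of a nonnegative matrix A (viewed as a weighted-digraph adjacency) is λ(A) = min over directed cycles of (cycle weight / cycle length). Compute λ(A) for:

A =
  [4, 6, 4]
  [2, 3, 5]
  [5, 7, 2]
λ(A) = 2

Enumerate directed cycles and compute their means (weight / length). Sample:
  cycle 0 → 0: weight = 4, length = 1, mean = 4/1 ≈ 4.000
  cycle 1 → 1: weight = 3, length = 1, mean = 3/1 ≈ 3.000
  cycle 2 → 2: weight = 2, length = 1, mean = 2/1 ≈ 2.000
  cycle 0 → 1 → 0: weight = 8, length = 2, mean = 8/2 ≈ 4.000
  cycle 0 → 2 → 0: weight = 9, length = 2, mean = 9/2 ≈ 4.500
  cycle 1 → 0 → 1: weight = 8, length = 2, mean = 8/2 ≈ 4.000
Minimum mean = 2.000, attained e.g. along the cycle 2 → 2 with weight 2 and length 1. So λ(A) = 2/1 = 2.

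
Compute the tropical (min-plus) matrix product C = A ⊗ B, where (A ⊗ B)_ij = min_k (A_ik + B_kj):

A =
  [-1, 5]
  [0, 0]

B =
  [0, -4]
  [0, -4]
A ⊗ B =
  [-1, -5]
  [0, -4]

Apply the min-plus product entry-by-entry:
  C[0][0] = min over k of (A[0][0] + B[0][0] = -1 + 0 = -1, A[0][1] + B[1][0] = 5 + 0 = 5) = -1 (attained at k = 0)
  C[0][1] = min over k of (A[0][0] + B[0][1] = -1 + -4 = -5, A[0][1] + B[1][1] = 5 + -4 = 1) = -5 (attained at k = 0)
  C[1][0] = min over k of (A[1][0] + B[0][0] = 0 + 0 = 0, A[1][1] + B[1][0] = 0 + 0 = 0) = 0 (attained at k = 0)
  C[1][1] = min over k of (A[1][0] + B[0][1] = 0 + -4 = -4, A[1][1] + B[1][1] = 0 + -4 = -4) = -4 (attained at k = 0)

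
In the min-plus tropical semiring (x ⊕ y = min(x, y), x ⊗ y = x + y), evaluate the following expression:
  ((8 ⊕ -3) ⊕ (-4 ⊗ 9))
((8 ⊕ -3) ⊕ (-4 ⊗ 9)) = -3

Expand innermost to outermost. Recall ⊕ takes the minimum of its arguments and ⊗ takes their sum. Working out the expression ((8 ⊕ -3) ⊕ (-4 ⊗ 9)) gives -3.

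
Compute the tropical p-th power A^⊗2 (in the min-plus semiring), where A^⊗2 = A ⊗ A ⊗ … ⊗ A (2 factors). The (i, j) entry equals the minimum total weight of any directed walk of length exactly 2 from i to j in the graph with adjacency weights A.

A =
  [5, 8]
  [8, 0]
A^⊗2 =
  [10, 8]
  [8, 0]

Each entry (A^⊗2)_ij equals the minimum over all length-2 walks i = v_0 → v_1 → … → v_2 = j of Σ_t A[v_t][v_{t+1}]. For example, for (i, j) = (0, 1) we minimise over 2 possible intermediate vertex sequences; the minimum is 8, attained along the walk 0 → 1 → 1.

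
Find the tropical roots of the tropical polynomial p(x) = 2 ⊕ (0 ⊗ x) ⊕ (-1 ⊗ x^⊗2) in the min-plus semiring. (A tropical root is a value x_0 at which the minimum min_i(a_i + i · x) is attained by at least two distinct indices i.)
Roots: {1, 2}

Each tropical root is a break point of the lower envelope of the lines y = a_i + i · x (there are 3 lines, with slopes 0, 1, ..., 2). Only the lines that attain the minimum somewhere contribute to roots; other lines are dominated. Here the surviving (envelope) indices are i = 2, i = 1, i = 0.
Intersections between consecutive envelope lines give the roots: for adjacent envelope indices i < j the intersection is x = (a_i − a_j) / (j − i). Reading off the sorted break points: {1, 2}.
Verification: at each break x_0, at least two indices attain the minimum of min_i(a_i + i · x_0).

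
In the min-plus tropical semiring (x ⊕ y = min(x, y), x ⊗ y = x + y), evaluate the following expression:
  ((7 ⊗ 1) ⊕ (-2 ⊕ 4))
((7 ⊗ 1) ⊕ (-2 ⊕ 4)) = -2

Expand innermost to outermost. Recall ⊕ takes the minimum of its arguments and ⊗ takes their sum. Working out the expression ((7 ⊗ 1) ⊕ (-2 ⊕ 4)) gives -2.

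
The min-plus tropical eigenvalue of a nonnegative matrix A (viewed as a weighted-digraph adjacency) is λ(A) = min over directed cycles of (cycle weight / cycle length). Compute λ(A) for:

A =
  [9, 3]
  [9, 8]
λ(A) = 6

Enumerate directed cycles and compute their means (weight / length). Sample:
  cycle 0 → 0: weight = 9, length = 1, mean = 9/1 ≈ 9.000
  cycle 1 → 1: weight = 8, length = 1, mean = 8/1 ≈ 8.000
  cycle 0 → 1 → 0: weight = 12, length = 2, mean = 12/2 ≈ 6.000
  cycle 1 → 0 → 1: weight = 12, length = 2, mean = 12/2 ≈ 6.000
Minimum mean = 6.000, attained e.g. along the cycle 0 → 1 → 0 with weight 12 and length 2. So λ(A) = 12/2 = 6.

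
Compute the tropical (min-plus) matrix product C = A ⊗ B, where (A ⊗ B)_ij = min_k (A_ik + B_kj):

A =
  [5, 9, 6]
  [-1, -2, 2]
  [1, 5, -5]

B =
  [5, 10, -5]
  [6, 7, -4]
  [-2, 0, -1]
A ⊗ B =
  [4, 6, 0]
  [0, 2, -6]
  [-7, -5, -6]

Apply the min-plus product entry-by-entry:
  C[0][0] = min over k of (A[0][0] + B[0][0] = 5 + 5 = 10, A[0][1] + B[1][0] = 9 + 6 = 15, A[0][2] + B[2][0] = 6 + -2 = 4) = 4 (attained at k = 2)
  C[0][1] = min over k of (A[0][0] + B[0][1] = 5 + 10 = 15, A[0][1] + B[1][1] = 9 + 7 = 16, A[0][2] + B[2][1] = 6 + 0 = 6) = 6 (attained at k = 2)
  C[0][2] = min over k of (A[0][0] + B[0][2] = 5 + -5 = 0, A[0][1] + B[1][2] = 9 + -4 = 5, A[0][2] + B[2][2] = 6 + -1 = 5) = 0 (attained at k = 0)
  C[1][0] = min over k of (A[1][0] + B[0][0] = -1 + 5 = 4, A[1][1] + B[1][0] = -2 + 6 = 4, A[1][2] + B[2][0] = 2 + -2 = 0) = 0 (attained at k = 2)
  C[1][1] = min over k of (A[1][0] + B[0][1] = -1 + 10 = 9, A[1][1] + B[1][1] = -2 + 7 = 5, A[1][2] + B[2][1] = 2 + 0 = 2) = 2 (attained at k = 2)
  C[1][2] = min over k of (A[1][0] + B[0][2] = -1 + -5 = -6, A[1][1] + B[1][2] = -2 + -4 = -6, A[1][2] + B[2][2] = 2 + -1 = 1) = -6 (attained at k = 0)
  C[2][0] = min over k of (A[2][0] + B[0][0] = 1 + 5 = 6, A[2][1] + B[1][0] = 5 + 6 = 11, A[2][2] + B[2][0] = -5 + -2 = -7) = -7 (attained at k = 2)
  C[2][1] = min over k of (A[2][0] + B[0][1] = 1 + 10 = 11, A[2][1] + B[1][1] = 5 + 7 = 12, A[2][2] + B[2][1] = -5 + 0 = -5) = -5 (attained at k = 2)
  C[2][2] = min over k of (A[2][0] + B[0][2] = 1 + -5 = -4, A[2][1] + B[1][2] = 5 + -4 = 1, A[2][2] + B[2][2] = -5 + -1 = -6) = -6 (attained at k = 2)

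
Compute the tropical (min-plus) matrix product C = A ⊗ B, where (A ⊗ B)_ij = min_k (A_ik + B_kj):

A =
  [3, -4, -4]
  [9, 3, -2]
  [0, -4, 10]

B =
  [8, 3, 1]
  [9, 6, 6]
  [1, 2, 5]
A ⊗ B =
  [-3, -2, 1]
  [-1, 0, 3]
  [5, 2, 1]

Apply the min-plus product entry-by-entry:
  C[0][0] = min over k of (A[0][0] + B[0][0] = 3 + 8 = 11, A[0][1] + B[1][0] = -4 + 9 = 5, A[0][2] + B[2][0] = -4 + 1 = -3) = -3 (attained at k = 2)
  C[0][1] = min over k of (A[0][0] + B[0][1] = 3 + 3 = 6, A[0][1] + B[1][1] = -4 + 6 = 2, A[0][2] + B[2][1] = -4 + 2 = -2) = -2 (attained at k = 2)
  C[0][2] = min over k of (A[0][0] + B[0][2] = 3 + 1 = 4, A[0][1] + B[1][2] = -4 + 6 = 2, A[0][2] + B[2][2] = -4 + 5 = 1) = 1 (attained at k = 2)
  C[1][0] = min over k of (A[1][0] + B[0][0] = 9 + 8 = 17, A[1][1] + B[1][0] = 3 + 9 = 12, A[1][2] + B[2][0] = -2 + 1 = -1) = -1 (attained at k = 2)
  C[1][1] = min over k of (A[1][0] + B[0][1] = 9 + 3 = 12, A[1][1] + B[1][1] = 3 + 6 = 9, A[1][2] + B[2][1] = -2 + 2 = 0) = 0 (attained at k = 2)
  C[1][2] = min over k of (A[1][0] + B[0][2] = 9 + 1 = 10, A[1][1] + B[1][2] = 3 + 6 = 9, A[1][2] + B[2][2] = -2 + 5 = 3) = 3 (attained at k = 2)
  C[2][0] = min over k of (A[2][0] + B[0][0] = 0 + 8 = 8, A[2][1] + B[1][0] = -4 + 9 = 5, A[2][2] + B[2][0] = 10 + 1 = 11) = 5 (attained at k = 1)
  C[2][1] = min over k of (A[2][0] + B[0][1] = 0 + 3 = 3, A[2][1] + B[1][1] = -4 + 6 = 2, A[2][2] + B[2][1] = 10 + 2 = 12) = 2 (attained at k = 1)
  C[2][2] = min over k of (A[2][0] + B[0][2] = 0 + 1 = 1, A[2][1] + B[1][2] = -4 + 6 = 2, A[2][2] + B[2][2] = 10 + 5 = 15) = 1 (attained at k = 0)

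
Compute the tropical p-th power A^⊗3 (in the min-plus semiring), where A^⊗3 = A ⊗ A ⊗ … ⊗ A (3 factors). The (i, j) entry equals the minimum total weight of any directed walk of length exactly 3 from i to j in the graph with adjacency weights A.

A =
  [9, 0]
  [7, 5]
A^⊗3 =
  [12, 7]
  [14, 12]

Each entry (A^⊗3)_ij equals the minimum over all length-3 walks i = v_0 → v_1 → … → v_3 = j of Σ_t A[v_t][v_{t+1}]. For example, for (i, j) = (0, 1) we minimise over 4 possible intermediate vertex sequences; the minimum is 7, attained along the walk 0 → 1 → 0 → 1.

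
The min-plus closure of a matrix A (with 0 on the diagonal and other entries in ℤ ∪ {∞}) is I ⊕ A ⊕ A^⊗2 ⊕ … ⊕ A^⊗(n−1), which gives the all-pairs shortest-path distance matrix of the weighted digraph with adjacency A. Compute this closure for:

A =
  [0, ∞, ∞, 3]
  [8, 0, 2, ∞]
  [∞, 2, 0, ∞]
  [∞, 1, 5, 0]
Closure =
  [0, 4, 6, 3]
  [8, 0, 2, 11]
  [10, 2, 0, 13]
  [9, 1, 3, 0]

This is the Floyd-Warshall all-pairs shortest-path computation. For each intermediate vertex k = 0, 1, …, 3, update dist[i][j] ← min(dist[i][j], dist[i][k] + dist[k][j]). The final matrix gives, for each (i, j), the minimum total weight of any directed path from i to j (possibly empty when i = j).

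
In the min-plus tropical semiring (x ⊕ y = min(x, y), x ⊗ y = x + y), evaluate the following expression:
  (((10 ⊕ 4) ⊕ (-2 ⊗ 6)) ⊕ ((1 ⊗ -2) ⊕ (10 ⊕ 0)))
(((10 ⊕ 4) ⊕ (-2 ⊗ 6)) ⊕ ((1 ⊗ -2) ⊕ (10 ⊕ 0))) = -1

Expand innermost to outermost. Recall ⊕ takes the minimum of its arguments and ⊗ takes their sum. Working out the expression (((10 ⊕ 4) ⊕ (-2 ⊗ 6)) ⊕ ((1 ⊗ -2) ⊕ (10 ⊕ 0))) gives -1.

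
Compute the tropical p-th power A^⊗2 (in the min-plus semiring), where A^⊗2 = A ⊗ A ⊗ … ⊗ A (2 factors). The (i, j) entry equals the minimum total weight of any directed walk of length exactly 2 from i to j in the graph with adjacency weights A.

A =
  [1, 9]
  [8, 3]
A^⊗2 =
  [2, 10]
  [9, 6]

Each entry (A^⊗2)_ij equals the minimum over all length-2 walks i = v_0 → v_1 → … → v_2 = j of Σ_t A[v_t][v_{t+1}]. For example, for (i, j) = (0, 1) we minimise over 2 possible intermediate vertex sequences; the minimum is 10, attained along the walk 0 → 0 → 1.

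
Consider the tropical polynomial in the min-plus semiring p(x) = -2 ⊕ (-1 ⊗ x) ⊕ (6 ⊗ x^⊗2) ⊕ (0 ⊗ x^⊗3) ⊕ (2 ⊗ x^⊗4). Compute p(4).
p(4) = -2

A tropical monomial a ⊗ x^⊗i evaluates to a + i · x. Evaluating each term at x = 4:
  Term 0 contributes -2 + 0 · 4 = -2
  Term 1 contributes -1 + 1 · 4 = 3
  Term 2 contributes 6 + 2 · 4 = 14
  Term 3 contributes 0 + 3 · 4 = 12
  Term 4 contributes 2 + 4 · 4 = 18
p(4) = ⊕ of these = min[-2, 3, 14, 12, 18] = -2.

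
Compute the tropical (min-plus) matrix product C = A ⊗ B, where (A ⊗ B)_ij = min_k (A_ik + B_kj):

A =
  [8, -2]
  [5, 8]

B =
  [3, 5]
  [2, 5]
A ⊗ B =
  [0, 3]
  [8, 10]

Apply the min-plus product entry-by-entry:
  C[0][0] = min over k of (A[0][0] + B[0][0] = 8 + 3 = 11, A[0][1] + B[1][0] = -2 + 2 = 0) = 0 (attained at k = 1)
  C[0][1] = min over k of (A[0][0] + B[0][1] = 8 + 5 = 13, A[0][1] + B[1][1] = -2 + 5 = 3) = 3 (attained at k = 1)
  C[1][0] = min over k of (A[1][0] + B[0][0] = 5 + 3 = 8, A[1][1] + B[1][0] = 8 + 2 = 10) = 8 (attained at k = 0)
  C[1][1] = min over k of (A[1][0] + B[0][1] = 5 + 5 = 10, A[1][1] + B[1][1] = 8 + 5 = 13) = 10 (attained at k = 0)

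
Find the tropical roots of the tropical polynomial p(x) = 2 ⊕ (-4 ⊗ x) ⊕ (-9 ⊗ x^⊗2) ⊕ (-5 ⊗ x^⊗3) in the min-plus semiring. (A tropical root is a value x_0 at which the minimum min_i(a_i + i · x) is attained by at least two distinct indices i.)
Roots: {-4, 5, 6}

Each tropical root is a break point of the lower envelope of the lines y = a_i + i · x (there are 4 lines, with slopes 0, 1, ..., 3). Only the lines that attain the minimum somewhere contribute to roots; other lines are dominated. Here the surviving (envelope) indices are i = 3, i = 2, i = 1, i = 0.
Intersections between consecutive envelope lines give the roots: for adjacent envelope indices i < j the intersection is x = (a_i − a_j) / (j − i). Reading off the sorted break points: {-4, 5, 6}.
Verification: at each break x_0, at least two indices attain the minimum of min_i(a_i + i · x_0).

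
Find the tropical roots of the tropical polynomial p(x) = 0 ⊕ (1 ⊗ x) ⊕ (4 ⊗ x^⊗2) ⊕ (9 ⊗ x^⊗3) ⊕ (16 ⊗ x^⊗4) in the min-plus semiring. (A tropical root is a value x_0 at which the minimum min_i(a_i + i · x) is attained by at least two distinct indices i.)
Roots: {-7, -5, -3, -1}

Each tropical root is a break point of the lower envelope of the lines y = a_i + i · x (there are 5 lines, with slopes 0, 1, ..., 4). Only the lines that attain the minimum somewhere contribute to roots; other lines are dominated. Here the surviving (envelope) indices are i = 4, i = 3, i = 2, i = 1, i = 0.
Intersections between consecutive envelope lines give the roots: for adjacent envelope indices i < j the intersection is x = (a_i − a_j) / (j − i). Reading off the sorted break points: {-7, -5, -3, -1}.
Verification: at each break x_0, at least two indices attain the minimum of min_i(a_i + i · x_0).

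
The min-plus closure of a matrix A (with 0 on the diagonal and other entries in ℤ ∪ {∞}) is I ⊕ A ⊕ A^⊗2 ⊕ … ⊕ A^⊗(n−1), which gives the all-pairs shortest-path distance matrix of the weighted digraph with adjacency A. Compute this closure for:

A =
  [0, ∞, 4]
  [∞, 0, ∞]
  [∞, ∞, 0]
Closure =
  [0, ∞, 4]
  [∞, 0, ∞]
  [∞, ∞, 0]

This is the Floyd-Warshall all-pairs shortest-path computation. For each intermediate vertex k = 0, 1, …, 2, update dist[i][j] ← min(dist[i][j], dist[i][k] + dist[k][j]). The final matrix gives, for each (i, j), the minimum total weight of any directed path from i to j (possibly empty when i = j).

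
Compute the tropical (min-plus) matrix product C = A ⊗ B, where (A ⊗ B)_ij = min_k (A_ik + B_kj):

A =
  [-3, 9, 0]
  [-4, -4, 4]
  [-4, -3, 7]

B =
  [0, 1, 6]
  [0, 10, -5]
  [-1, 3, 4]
A ⊗ B =
  [-3, -2, 3]
  [-4, -3, -9]
  [-4, -3, -8]

Apply the min-plus product entry-by-entry:
  C[0][0] = min over k of (A[0][0] + B[0][0] = -3 + 0 = -3, A[0][1] + B[1][0] = 9 + 0 = 9, A[0][2] + B[2][0] = 0 + -1 = -1) = -3 (attained at k = 0)
  C[0][1] = min over k of (A[0][0] + B[0][1] = -3 + 1 = -2, A[0][1] + B[1][1] = 9 + 10 = 19, A[0][2] + B[2][1] = 0 + 3 = 3) = -2 (attained at k = 0)
  C[0][2] = min over k of (A[0][0] + B[0][2] = -3 + 6 = 3, A[0][1] + B[1][2] = 9 + -5 = 4, A[0][2] + B[2][2] = 0 + 4 = 4) = 3 (attained at k = 0)
  C[1][0] = min over k of (A[1][0] + B[0][0] = -4 + 0 = -4, A[1][1] + B[1][0] = -4 + 0 = -4, A[1][2] + B[2][0] = 4 + -1 = 3) = -4 (attained at k = 0)
  C[1][1] = min over k of (A[1][0] + B[0][1] = -4 + 1 = -3, A[1][1] + B[1][1] = -4 + 10 = 6, A[1][2] + B[2][1] = 4 + 3 = 7) = -3 (attained at k = 0)
  C[1][2] = min over k of (A[1][0] + B[0][2] = -4 + 6 = 2, A[1][1] + B[1][2] = -4 + -5 = -9, A[1][2] + B[2][2] = 4 + 4 = 8) = -9 (attained at k = 1)
  C[2][0] = min over k of (A[2][0] + B[0][0] = -4 + 0 = -4, A[2][1] + B[1][0] = -3 + 0 = -3, A[2][2] + B[2][0] = 7 + -1 = 6) = -4 (attained at k = 0)
  C[2][1] = min over k of (A[2][0] + B[0][1] = -4 + 1 = -3, A[2][1] + B[1][1] = -3 + 10 = 7, A[2][2] + B[2][1] = 7 + 3 = 10) = -3 (attained at k = 0)
  C[2][2] = min over k of (A[2][0] + B[0][2] = -4 + 6 = 2, A[2][1] + B[1][2] = -3 + -5 = -8, A[2][2] + B[2][2] = 7 + 4 = 11) = -8 (attained at k = 1)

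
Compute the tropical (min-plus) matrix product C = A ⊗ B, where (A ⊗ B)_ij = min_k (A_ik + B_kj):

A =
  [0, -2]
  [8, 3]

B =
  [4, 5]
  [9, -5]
A ⊗ B =
  [4, -7]
  [12, -2]

Apply the min-plus product entry-by-entry:
  C[0][0] = min over k of (A[0][0] + B[0][0] = 0 + 4 = 4, A[0][1] + B[1][0] = -2 + 9 = 7) = 4 (attained at k = 0)
  C[0][1] = min over k of (A[0][0] + B[0][1] = 0 + 5 = 5, A[0][1] + B[1][1] = -2 + -5 = -7) = -7 (attained at k = 1)
  C[1][0] = min over k of (A[1][0] + B[0][0] = 8 + 4 = 12, A[1][1] + B[1][0] = 3 + 9 = 12) = 12 (attained at k = 0)
  C[1][1] = min over k of (A[1][0] + B[0][1] = 8 + 5 = 13, A[1][1] + B[1][1] = 3 + -5 = -2) = -2 (attained at k = 1)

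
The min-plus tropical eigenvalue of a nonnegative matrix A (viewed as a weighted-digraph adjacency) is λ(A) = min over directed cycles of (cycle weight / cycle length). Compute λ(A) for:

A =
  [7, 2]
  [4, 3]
λ(A) = 3

Enumerate directed cycles and compute their means (weight / length). Sample:
  cycle 0 → 0: weight = 7, length = 1, mean = 7/1 ≈ 7.000
  cycle 1 → 1: weight = 3, length = 1, mean = 3/1 ≈ 3.000
  cycle 0 → 1 → 0: weight = 6, length = 2, mean = 6/2 ≈ 3.000
  cycle 1 → 0 → 1: weight = 6, length = 2, mean = 6/2 ≈ 3.000
Minimum mean = 3.000, attained e.g. along the cycle 1 → 1 with weight 3 and length 1. So λ(A) = 3/1 = 3.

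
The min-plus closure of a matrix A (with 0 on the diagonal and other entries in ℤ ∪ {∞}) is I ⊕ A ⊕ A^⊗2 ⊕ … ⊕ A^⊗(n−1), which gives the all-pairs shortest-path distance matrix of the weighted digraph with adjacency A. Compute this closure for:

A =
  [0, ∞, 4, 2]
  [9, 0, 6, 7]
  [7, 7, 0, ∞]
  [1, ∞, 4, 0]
Closure =
  [0, 11, 4, 2]
  [8, 0, 6, 7]
  [7, 7, 0, 9]
  [1, 11, 4, 0]

This is the Floyd-Warshall all-pairs shortest-path computation. For each intermediate vertex k = 0, 1, …, 3, update dist[i][j] ← min(dist[i][j], dist[i][k] + dist[k][j]). The final matrix gives, for each (i, j), the minimum total weight of any directed path from i to j (possibly empty when i = j).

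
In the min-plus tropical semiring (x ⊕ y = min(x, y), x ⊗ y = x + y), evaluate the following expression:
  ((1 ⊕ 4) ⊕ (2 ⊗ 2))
((1 ⊕ 4) ⊕ (2 ⊗ 2)) = 1

Expand innermost to outermost. Recall ⊕ takes the minimum of its arguments and ⊗ takes their sum. Working out the expression ((1 ⊕ 4) ⊕ (2 ⊗ 2)) gives 1.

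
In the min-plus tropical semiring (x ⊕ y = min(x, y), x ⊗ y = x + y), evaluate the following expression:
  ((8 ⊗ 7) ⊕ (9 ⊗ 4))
((8 ⊗ 7) ⊕ (9 ⊗ 4)) = 13

Expand innermost to outermost. Recall ⊕ takes the minimum of its arguments and ⊗ takes their sum. Working out the expression ((8 ⊗ 7) ⊕ (9 ⊗ 4)) gives 13.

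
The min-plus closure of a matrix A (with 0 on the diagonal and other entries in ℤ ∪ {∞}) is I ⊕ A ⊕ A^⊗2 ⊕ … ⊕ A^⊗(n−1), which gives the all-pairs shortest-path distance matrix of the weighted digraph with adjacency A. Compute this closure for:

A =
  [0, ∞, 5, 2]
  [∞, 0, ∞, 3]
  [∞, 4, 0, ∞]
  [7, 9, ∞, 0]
Closure =
  [0, 9, 5, 2]
  [10, 0, 15, 3]
  [14, 4, 0, 7]
  [7, 9, 12, 0]

This is the Floyd-Warshall all-pairs shortest-path computation. For each intermediate vertex k = 0, 1, …, 3, update dist[i][j] ← min(dist[i][j], dist[i][k] + dist[k][j]). The final matrix gives, for each (i, j), the minimum total weight of any directed path from i to j (possibly empty when i = j).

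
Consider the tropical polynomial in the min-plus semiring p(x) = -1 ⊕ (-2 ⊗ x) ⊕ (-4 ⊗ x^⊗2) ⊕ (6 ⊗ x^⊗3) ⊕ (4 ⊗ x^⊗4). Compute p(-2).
p(-2) = -8

A tropical monomial a ⊗ x^⊗i evaluates to a + i · x. Evaluating each term at x = -2:
  Term 0 contributes -1 + 0 · -2 = -1
  Term 1 contributes -2 + 1 · -2 = -4
  Term 2 contributes -4 + 2 · -2 = -8
  Term 3 contributes 6 + 3 · -2 = 0
  Term 4 contributes 4 + 4 · -2 = -4
p(-2) = ⊕ of these = min[-1, -4, -8, 0, -4] = -8.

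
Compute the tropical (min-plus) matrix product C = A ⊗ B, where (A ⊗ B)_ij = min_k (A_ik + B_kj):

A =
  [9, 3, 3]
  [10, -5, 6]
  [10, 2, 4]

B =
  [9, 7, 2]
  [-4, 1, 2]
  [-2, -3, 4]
A ⊗ B =
  [-1, 0, 5]
  [-9, -4, -3]
  [-2, 1, 4]

Apply the min-plus product entry-by-entry:
  C[0][0] = min over k of (A[0][0] + B[0][0] = 9 + 9 = 18, A[0][1] + B[1][0] = 3 + -4 = -1, A[0][2] + B[2][0] = 3 + -2 = 1) = -1 (attained at k = 1)
  C[0][1] = min over k of (A[0][0] + B[0][1] = 9 + 7 = 16, A[0][1] + B[1][1] = 3 + 1 = 4, A[0][2] + B[2][1] = 3 + -3 = 0) = 0 (attained at k = 2)
  C[0][2] = min over k of (A[0][0] + B[0][2] = 9 + 2 = 11, A[0][1] + B[1][2] = 3 + 2 = 5, A[0][2] + B[2][2] = 3 + 4 = 7) = 5 (attained at k = 1)
  C[1][0] = min over k of (A[1][0] + B[0][0] = 10 + 9 = 19, A[1][1] + B[1][0] = -5 + -4 = -9, A[1][2] + B[2][0] = 6 + -2 = 4) = -9 (attained at k = 1)
  C[1][1] = min over k of (A[1][0] + B[0][1] = 10 + 7 = 17, A[1][1] + B[1][1] = -5 + 1 = -4, A[1][2] + B[2][1] = 6 + -3 = 3) = -4 (attained at k = 1)
  C[1][2] = min over k of (A[1][0] + B[0][2] = 10 + 2 = 12, A[1][1] + B[1][2] = -5 + 2 = -3, A[1][2] + B[2][2] = 6 + 4 = 10) = -3 (attained at k = 1)
  C[2][0] = min over k of (A[2][0] + B[0][0] = 10 + 9 = 19, A[2][1] + B[1][0] = 2 + -4 = -2, A[2][2] + B[2][0] = 4 + -2 = 2) = -2 (attained at k = 1)
  C[2][1] = min over k of (A[2][0] + B[0][1] = 10 + 7 = 17, A[2][1] + B[1][1] = 2 + 1 = 3, A[2][2] + B[2][1] = 4 + -3 = 1) = 1 (attained at k = 2)
  C[2][2] = min over k of (A[2][0] + B[0][2] = 10 + 2 = 12, A[2][1] + B[1][2] = 2 + 2 = 4, A[2][2] + B[2][2] = 4 + 4 = 8) = 4 (attained at k = 1)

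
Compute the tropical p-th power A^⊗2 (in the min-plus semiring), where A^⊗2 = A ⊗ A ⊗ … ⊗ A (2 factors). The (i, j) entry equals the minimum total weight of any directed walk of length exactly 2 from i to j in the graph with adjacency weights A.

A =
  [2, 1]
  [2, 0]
A^⊗2 =
  [3, 1]
  [2, 0]

Each entry (A^⊗2)_ij equals the minimum over all length-2 walks i = v_0 → v_1 → … → v_2 = j of Σ_t A[v_t][v_{t+1}]. For example, for (i, j) = (0, 1) we minimise over 2 possible intermediate vertex sequences; the minimum is 1, attained along the walk 0 → 1 → 1.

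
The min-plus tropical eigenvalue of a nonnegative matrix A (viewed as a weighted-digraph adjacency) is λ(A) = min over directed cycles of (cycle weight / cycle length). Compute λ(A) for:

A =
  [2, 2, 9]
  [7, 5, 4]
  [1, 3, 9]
λ(A) = 2

Enumerate directed cycles and compute their means (weight / length). Sample:
  cycle 0 → 0: weight = 2, length = 1, mean = 2/1 ≈ 2.000
  cycle 1 → 1: weight = 5, length = 1, mean = 5/1 ≈ 5.000
  cycle 2 → 2: weight = 9, length = 1, mean = 9/1 ≈ 9.000
  cycle 0 → 1 → 0: weight = 9, length = 2, mean = 9/2 ≈ 4.500
  cycle 0 → 2 → 0: weight = 10, length = 2, mean = 10/2 ≈ 5.000
  cycle 1 → 0 → 1: weight = 9, length = 2, mean = 9/2 ≈ 4.500
Minimum mean = 2.000, attained e.g. along the cycle 0 → 0 with weight 2 and length 1. So λ(A) = 2/1 = 2.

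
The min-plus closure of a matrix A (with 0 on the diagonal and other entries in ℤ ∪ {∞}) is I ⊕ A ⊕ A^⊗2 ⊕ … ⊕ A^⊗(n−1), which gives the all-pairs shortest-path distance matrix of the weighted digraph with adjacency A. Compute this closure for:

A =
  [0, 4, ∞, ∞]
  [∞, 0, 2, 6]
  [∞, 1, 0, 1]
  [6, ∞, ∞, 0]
Closure =
  [0, 4, 6, 7]
  [9, 0, 2, 3]
  [7, 1, 0, 1]
  [6, 10, 12, 0]

This is the Floyd-Warshall all-pairs shortest-path computation. For each intermediate vertex k = 0, 1, …, 3, update dist[i][j] ← min(dist[i][j], dist[i][k] + dist[k][j]). The final matrix gives, for each (i, j), the minimum total weight of any directed path from i to j (possibly empty when i = j).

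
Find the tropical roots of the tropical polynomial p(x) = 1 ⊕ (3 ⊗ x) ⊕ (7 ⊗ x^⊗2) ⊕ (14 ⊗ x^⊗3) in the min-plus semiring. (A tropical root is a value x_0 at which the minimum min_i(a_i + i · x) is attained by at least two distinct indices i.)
Roots: {-7, -4, -2}

Each tropical root is a break point of the lower envelope of the lines y = a_i + i · x (there are 4 lines, with slopes 0, 1, ..., 3). Only the lines that attain the minimum somewhere contribute to roots; other lines are dominated. Here the surviving (envelope) indices are i = 3, i = 2, i = 1, i = 0.
Intersections between consecutive envelope lines give the roots: for adjacent envelope indices i < j the intersection is x = (a_i − a_j) / (j − i). Reading off the sorted break points: {-7, -4, -2}.
Verification: at each break x_0, at least two indices attain the minimum of min_i(a_i + i · x_0).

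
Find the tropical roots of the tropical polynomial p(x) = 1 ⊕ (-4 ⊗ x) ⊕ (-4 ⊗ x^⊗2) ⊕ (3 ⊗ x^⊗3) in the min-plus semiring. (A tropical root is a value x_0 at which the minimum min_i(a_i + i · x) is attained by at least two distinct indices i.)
Roots: {-7, 0, 5}

Each tropical root is a break point of the lower envelope of the lines y = a_i + i · x (there are 4 lines, with slopes 0, 1, ..., 3). Only the lines that attain the minimum somewhere contribute to roots; other lines are dominated. Here the surviving (envelope) indices are i = 3, i = 2, i = 1, i = 0.
Intersections between consecutive envelope lines give the roots: for adjacent envelope indices i < j the intersection is x = (a_i − a_j) / (j − i). Reading off the sorted break points: {-7, 0, 5}.
Verification: at each break x_0, at least two indices attain the minimum of min_i(a_i + i · x_0).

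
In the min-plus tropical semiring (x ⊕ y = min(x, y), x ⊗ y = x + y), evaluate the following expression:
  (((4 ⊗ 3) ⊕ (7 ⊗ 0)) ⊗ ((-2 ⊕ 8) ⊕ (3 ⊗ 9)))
(((4 ⊗ 3) ⊕ (7 ⊗ 0)) ⊗ ((-2 ⊕ 8) ⊕ (3 ⊗ 9))) = 5

Expand innermost to outermost. Recall ⊕ takes the minimum of its arguments and ⊗ takes their sum. Working out the expression (((4 ⊗ 3) ⊕ (7 ⊗ 0)) ⊗ ((-2 ⊕ 8) ⊕ (3 ⊗ 9))) gives 5.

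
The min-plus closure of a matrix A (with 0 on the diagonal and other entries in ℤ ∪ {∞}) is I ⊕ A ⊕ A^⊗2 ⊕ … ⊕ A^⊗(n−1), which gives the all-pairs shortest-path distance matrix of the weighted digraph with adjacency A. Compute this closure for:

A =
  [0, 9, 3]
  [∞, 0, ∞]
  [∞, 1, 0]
Closure =
  [0, 4, 3]
  [∞, 0, ∞]
  [∞, 1, 0]

This is the Floyd-Warshall all-pairs shortest-path computation. For each intermediate vertex k = 0, 1, …, 2, update dist[i][j] ← min(dist[i][j], dist[i][k] + dist[k][j]). The final matrix gives, for each (i, j), the minimum total weight of any directed path from i to j (possibly empty when i = j).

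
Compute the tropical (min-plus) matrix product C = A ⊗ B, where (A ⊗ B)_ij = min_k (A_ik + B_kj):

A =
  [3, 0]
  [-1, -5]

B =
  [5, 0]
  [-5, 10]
A ⊗ B =
  [-5, 3]
  [-10, -1]

Apply the min-plus product entry-by-entry:
  C[0][0] = min over k of (A[0][0] + B[0][0] = 3 + 5 = 8, A[0][1] + B[1][0] = 0 + -5 = -5) = -5 (attained at k = 1)
  C[0][1] = min over k of (A[0][0] + B[0][1] = 3 + 0 = 3, A[0][1] + B[1][1] = 0 + 10 = 10) = 3 (attained at k = 0)
  C[1][0] = min over k of (A[1][0] + B[0][0] = -1 + 5 = 4, A[1][1] + B[1][0] = -5 + -5 = -10) = -10 (attained at k = 1)
  C[1][1] = min over k of (A[1][0] + B[0][1] = -1 + 0 = -1, A[1][1] + B[1][1] = -5 + 10 = 5) = -1 (attained at k = 0)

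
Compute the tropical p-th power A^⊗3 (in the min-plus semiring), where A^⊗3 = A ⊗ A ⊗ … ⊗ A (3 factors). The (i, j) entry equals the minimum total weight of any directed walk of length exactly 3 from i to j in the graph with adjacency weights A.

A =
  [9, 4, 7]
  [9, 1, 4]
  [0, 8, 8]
A^⊗3 =
  [8, 6, 9]
  [5, 3, 6]
  [7, 5, 8]

Each entry (A^⊗3)_ij equals the minimum over all length-3 walks i = v_0 → v_1 → … → v_3 = j of Σ_t A[v_t][v_{t+1}]. For example, for (i, j) = (0, 2) we minimise over 9 possible intermediate vertex sequences; the minimum is 9, attained along the walk 0 → 1 → 1 → 2.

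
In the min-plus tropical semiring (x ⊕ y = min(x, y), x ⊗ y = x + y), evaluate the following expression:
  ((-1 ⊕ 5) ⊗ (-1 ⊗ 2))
((-1 ⊕ 5) ⊗ (-1 ⊗ 2)) = 0

Expand innermost to outermost. Recall ⊕ takes the minimum of its arguments and ⊗ takes their sum. Working out the expression ((-1 ⊕ 5) ⊗ (-1 ⊗ 2)) gives 0.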